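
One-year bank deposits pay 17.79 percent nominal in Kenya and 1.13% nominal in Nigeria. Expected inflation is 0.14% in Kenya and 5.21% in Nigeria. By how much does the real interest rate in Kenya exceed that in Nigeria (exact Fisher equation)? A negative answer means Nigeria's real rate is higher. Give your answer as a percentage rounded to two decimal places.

21.50%

Kenya: (1 + 0.1779)/(1 + 0.0014) − 1 = 17.6253%
Nigeria: (1 + 0.0113)/(1 + 0.0521) − 1 = -3.8780%
Differential = 17.6253% − (-3.8780%) = 21.5033% → 21.50%.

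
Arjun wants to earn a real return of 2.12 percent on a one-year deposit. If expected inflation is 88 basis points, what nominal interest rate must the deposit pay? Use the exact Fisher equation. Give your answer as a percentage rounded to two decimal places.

3.02%

(1 + i) = (1 + r)(1 + π) = 1.02120 × 1.00880 = 1.03018656
i = 1.03018656 − 1, so the required nominal rate is 3.02%.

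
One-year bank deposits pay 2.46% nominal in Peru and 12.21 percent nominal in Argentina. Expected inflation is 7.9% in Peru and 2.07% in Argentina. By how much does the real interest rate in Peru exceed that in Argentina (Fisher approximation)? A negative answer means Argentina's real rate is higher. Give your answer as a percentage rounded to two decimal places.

Peru: 2.46% − 7.9% = -5.440%
Argentina: 12.21% − 2.07% = 10.140%
Differential = -15.580% → -15.58%.

-15.58%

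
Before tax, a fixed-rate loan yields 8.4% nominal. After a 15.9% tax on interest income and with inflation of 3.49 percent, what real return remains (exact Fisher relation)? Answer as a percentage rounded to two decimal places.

After-tax nominal return = 8.4% × (1 − 0.159) = 7.0644%.
1 + r = 1.070644 / 1.03490 = 1.034539
After-tax real rate = 1.034539 − 1 → 3.45%.

3.45%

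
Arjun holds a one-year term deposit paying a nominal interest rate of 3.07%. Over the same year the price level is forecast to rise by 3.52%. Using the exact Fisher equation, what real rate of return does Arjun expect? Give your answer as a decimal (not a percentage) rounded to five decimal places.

By the Fisher equation, 1 + r = (1 + i)/(1 + π).
1 + r = 1.03070 / 1.03520 = 0.995653
r = 0.995653 − 1 = -0.4347%, i.e. -0.00435.

-0.00435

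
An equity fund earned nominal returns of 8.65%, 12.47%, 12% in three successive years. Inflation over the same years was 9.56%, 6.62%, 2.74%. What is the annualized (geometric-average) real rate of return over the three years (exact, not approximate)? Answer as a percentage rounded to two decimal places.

Nominal growth factor = 1.0865 × 1.1247 × 1.1200 = 1.36862494
Price-level growth factor = 1.0956 × 1.0662 × 1.0274 = 1.20013545
Real growth factor = 1.36862494 / 1.20013545 = 1.14039206
Annualized real rate = 1.14039206^(1/3) − 1 = 4.4764% → 4.48%.

4.48%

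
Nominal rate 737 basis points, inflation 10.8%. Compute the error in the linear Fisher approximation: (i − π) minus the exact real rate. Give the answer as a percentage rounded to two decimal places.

-0.33%

Approximate: r ≈ 7.370% − 10.800% = -3.4300%
Exact: (1 + 0.0737)/(1 + 0.1080) − 1 = -3.0957%
Error = -3.4300% − (-3.0957%) = -0.3343% → -0.33%.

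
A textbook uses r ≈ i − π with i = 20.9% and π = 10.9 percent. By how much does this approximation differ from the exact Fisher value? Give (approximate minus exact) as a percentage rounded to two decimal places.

0.98%

Approximate: r ≈ 20.900% − 10.900% = 10.0000%
Exact: (1 + 0.2090)/(1 + 0.1090) − 1 = 9.0171%
Error = 10.0000% − 9.0171% = 0.9829% → 0.98%.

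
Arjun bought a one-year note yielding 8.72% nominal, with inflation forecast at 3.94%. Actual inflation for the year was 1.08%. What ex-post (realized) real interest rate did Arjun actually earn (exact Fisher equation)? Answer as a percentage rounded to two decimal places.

7.56%

Ex-post: (1 + 0.0872)/(1 + 0.0108) − 1 = 7.5584%
So the realized real rate is 7.56%.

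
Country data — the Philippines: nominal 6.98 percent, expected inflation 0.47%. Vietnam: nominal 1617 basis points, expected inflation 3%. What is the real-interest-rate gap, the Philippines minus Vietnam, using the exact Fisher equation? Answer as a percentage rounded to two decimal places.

The Philippines: (1 + 0.0698)/(1 + 0.0047) − 1 = 6.4795%
Vietnam: (1 + 0.1617)/(1 + 0.0300) − 1 = 12.7864%
Differential = 6.4795% − 12.7864% = -6.3069% → -6.31%.

-6.31%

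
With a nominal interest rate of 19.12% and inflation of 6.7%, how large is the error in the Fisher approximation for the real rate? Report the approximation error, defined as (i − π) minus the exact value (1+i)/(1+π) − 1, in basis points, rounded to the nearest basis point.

Approximate: r ≈ 19.120% − 6.700% = 12.4200%
Exact: (1 + 0.1912)/(1 + 0.0670) − 1 = 11.6401%
Error = 12.4200% − 11.6401% = 0.7799% → 78 basis points.

78 basis points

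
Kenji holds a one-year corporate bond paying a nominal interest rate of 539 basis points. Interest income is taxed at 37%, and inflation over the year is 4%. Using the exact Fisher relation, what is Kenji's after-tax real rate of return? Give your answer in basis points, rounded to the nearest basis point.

-58 basis points

After-tax nominal return = 5.39% × (1 − 0.37) = 3.3957%.
1 + r = 1.033957 / 1.04000 = 0.994189
After-tax real rate = 0.994189 − 1 → -58 basis points.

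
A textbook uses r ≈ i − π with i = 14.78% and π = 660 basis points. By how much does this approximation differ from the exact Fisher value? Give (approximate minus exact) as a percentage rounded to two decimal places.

Approximate: r ≈ 14.780% − 6.600% = 8.1800%
Exact: (1 + 0.1478)/(1 + 0.0660) − 1 = 7.6735%
Error = 8.1800% − 7.6735% = 0.5065% → 0.51%.

0.51%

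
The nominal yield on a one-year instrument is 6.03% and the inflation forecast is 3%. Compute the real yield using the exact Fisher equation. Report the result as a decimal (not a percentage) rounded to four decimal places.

0.0294

By the Fisher equation, 1 + r = (1 + i)/(1 + π).
1 + r = 1.06030 / 1.03000 = 1.029417
r = 1.029417 − 1 = 2.9417%, i.e. 0.0294.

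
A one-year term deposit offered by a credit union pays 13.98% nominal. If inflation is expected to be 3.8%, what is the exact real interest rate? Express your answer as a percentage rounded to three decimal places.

9.807%

1 + r = 1.13980 / 1.03800 = 1.098073
r = 1.098073 − 1 = 9.8073%, i.e. 9.807%.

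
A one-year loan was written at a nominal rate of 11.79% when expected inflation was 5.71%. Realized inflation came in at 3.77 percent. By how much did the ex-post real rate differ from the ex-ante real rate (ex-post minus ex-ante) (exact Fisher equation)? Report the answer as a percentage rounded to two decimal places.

1.98%

Ex-ante: (1 + 0.1179)/(1 + 0.0571) − 1 = 5.7516%
Ex-post: (1 + 0.1179)/(1 + 0.0377) − 1 = 7.7286%
Difference (ex-post − ex-ante) = 1.9770% → 1.98%.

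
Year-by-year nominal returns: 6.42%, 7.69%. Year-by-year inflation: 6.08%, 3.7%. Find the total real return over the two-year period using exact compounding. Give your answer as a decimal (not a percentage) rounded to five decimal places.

Compound the nominal returns: 1.0642 × 1.0769 = 1.1460370.
Compound inflation: 1.0608 × 1.0370 = 1.1000496.
Deflate: 1.1460370 / 1.1000496 = 1.0418048.
Total real return = 1.0418048 − 1 → 0.04180.

0.04180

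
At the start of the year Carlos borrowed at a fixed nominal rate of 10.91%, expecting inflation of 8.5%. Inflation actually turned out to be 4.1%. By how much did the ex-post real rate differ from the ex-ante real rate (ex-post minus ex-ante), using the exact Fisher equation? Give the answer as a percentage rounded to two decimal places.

Ex-ante: (1 + 0.1091)/(1 + 0.0850) − 1 = 2.2212%
Ex-post: (1 + 0.1091)/(1 + 0.0410) − 1 = 6.5418%
Difference (ex-post − ex-ante) = 4.3206% → 4.32%.

4.32%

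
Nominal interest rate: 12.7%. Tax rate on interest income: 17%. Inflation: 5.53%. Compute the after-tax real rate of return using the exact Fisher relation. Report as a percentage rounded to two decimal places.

After-tax nominal return = 12.7% × (1 − 0.17) = 10.5410%.
1 + r = 1.10541 / 1.05530 = 1.047484
After-tax real rate = 1.047484 − 1 → 4.75%.

4.75%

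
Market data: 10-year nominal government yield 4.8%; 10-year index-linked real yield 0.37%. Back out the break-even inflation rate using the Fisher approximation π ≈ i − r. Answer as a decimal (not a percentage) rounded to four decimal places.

0.0443

π ≈ i − r = 4.8% − 0.37% → 0.0443.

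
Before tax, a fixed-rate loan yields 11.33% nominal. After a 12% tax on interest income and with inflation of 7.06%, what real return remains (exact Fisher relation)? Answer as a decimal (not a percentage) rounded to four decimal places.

0.0272

After-tax nominal return = 11.33% × (1 − 0.12) = 9.9704%.
1 + r = 1.099704 / 1.07060 = 1.027185
After-tax real rate = 1.027185 − 1 → 0.0272.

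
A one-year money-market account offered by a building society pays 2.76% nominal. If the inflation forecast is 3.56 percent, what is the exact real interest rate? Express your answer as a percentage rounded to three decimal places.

-0.772%

By the Fisher equation, 1 + r = (1 + i)/(1 + π).
1 + r = 1.02760 / 1.03560 = 0.99227501
r = 0.99227501 − 1 = -0.772499%, i.e. -0.772%.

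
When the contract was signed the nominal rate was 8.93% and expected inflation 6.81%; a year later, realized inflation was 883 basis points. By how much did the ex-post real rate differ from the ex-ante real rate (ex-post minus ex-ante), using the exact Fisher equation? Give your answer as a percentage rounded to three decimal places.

-1.893%

Ex-ante: (1 + 0.0893)/(1 + 0.0681) − 1 = 1.9848%
Ex-post: (1 + 0.0893)/(1 + 0.0883) − 1 = 0.0919%
Difference (ex-post − ex-ante) = -1.8929% → -1.893%.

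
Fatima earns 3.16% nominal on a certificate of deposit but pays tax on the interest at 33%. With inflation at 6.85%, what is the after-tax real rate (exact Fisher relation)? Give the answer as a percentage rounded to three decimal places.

-4.429%

After-tax nominal return = 3.16% × (1 − 0.33) = 2.1172%.
1 + r = 1.021172 / 1.06850 = 0.955706
After-tax real rate = 0.955706 − 1 → -4.429%.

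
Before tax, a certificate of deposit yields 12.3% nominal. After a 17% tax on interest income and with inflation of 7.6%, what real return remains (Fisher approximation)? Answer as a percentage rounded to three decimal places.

2.609%

After-tax nominal return = 12.3% × (1 − 0.17) = 10.2090%.
r ≈ 10.2090% − 7.6% → 2.609%.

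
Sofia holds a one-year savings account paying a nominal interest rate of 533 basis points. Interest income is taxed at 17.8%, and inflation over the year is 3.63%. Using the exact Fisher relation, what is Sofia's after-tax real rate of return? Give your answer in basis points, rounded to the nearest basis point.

72 basis points

After-tax nominal return = 5.33% × (1 − 0.178) = 4.38126%.
1 + r = 1.0438126 / 1.03630 = 1.007249
After-tax real rate = 1.007249 − 1 → 72 basis points.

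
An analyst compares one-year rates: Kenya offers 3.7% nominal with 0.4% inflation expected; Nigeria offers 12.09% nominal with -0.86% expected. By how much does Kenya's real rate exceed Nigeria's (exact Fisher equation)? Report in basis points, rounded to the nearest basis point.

-978 basis points

Kenya: (1 + 0.0370)/(1 + 0.0040) − 1 = 3.2869%
Nigeria: (1 + 0.1209)/(1 − 0.0086) − 1 = 13.0623%
Differential = 3.2869% − 13.0623% = -9.7755% → -978 basis points.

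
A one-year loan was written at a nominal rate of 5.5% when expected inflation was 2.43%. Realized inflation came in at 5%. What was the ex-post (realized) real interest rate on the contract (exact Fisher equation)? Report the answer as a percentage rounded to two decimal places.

0.48%

Ex-post: (1 + 0.0550)/(1 + 0.0500) − 1 = 0.4762%
So the realized real rate is 0.48%.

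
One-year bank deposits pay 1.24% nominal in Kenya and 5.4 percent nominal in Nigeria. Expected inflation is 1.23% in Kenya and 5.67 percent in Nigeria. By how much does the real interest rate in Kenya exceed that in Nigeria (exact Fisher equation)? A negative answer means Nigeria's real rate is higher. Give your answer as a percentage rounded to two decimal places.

Kenya: (1 + 0.0124)/(1 + 0.0123) − 1 = 0.0099%
Nigeria: (1 + 0.0540)/(1 + 0.0567) − 1 = -0.2555%
Differential = 0.0099% − (-0.2555%) = 0.2654% → 0.27%.

0.27%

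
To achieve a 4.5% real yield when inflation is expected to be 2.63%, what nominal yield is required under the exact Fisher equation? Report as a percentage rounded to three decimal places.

7.248%

(1 + i) = (1 + r)(1 + π) = 1.04500 × 1.02630 = 1.0724835
i = 1.0724835 − 1, so the required nominal rate is 7.248%.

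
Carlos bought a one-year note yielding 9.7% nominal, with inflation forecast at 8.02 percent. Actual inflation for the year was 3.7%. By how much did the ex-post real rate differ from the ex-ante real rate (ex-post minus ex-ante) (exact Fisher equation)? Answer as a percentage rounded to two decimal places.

Ex-ante: (1 + 0.0970)/(1 + 0.0802) − 1 = 1.5553%
Ex-post: (1 + 0.0970)/(1 + 0.0370) − 1 = 5.7859%
Difference (ex-post − ex-ante) = 4.2307% → 4.23%.

4.23%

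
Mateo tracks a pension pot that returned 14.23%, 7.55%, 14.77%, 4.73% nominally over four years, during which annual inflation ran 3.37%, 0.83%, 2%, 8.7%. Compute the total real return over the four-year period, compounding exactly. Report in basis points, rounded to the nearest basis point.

Nominal growth factor = 1.1423 × 1.0755 × 1.1477 × 1.0473 = 1.476693
Price-level growth factor = 1.0337 × 1.0083 × 1.0200 × 1.0870 = 1.155617
Real growth factor = 1.476693 / 1.155617 = 1.277839
Total real return = 1.277839 − 1 → 2778 basis points.

2778 basis points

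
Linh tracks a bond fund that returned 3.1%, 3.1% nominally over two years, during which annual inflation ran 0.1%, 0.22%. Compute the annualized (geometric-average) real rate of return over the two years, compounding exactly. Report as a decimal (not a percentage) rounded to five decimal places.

0.02935

Nominal growth factor = 1.0310 × 1.0310 = 1.06296100
Price-level growth factor = 1.0010 × 1.0022 = 1.00320220
Real growth factor = 1.06296100 / 1.00320220 = 1.05956805
Annualized real rate = 1.05956805^(1/2) − 1 = 2.9353% → 0.02935.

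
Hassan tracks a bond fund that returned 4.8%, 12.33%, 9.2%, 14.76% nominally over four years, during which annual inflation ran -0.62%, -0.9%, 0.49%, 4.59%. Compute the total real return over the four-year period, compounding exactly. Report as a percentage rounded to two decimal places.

42.52%

Compound the nominal returns: 1.0480 × 1.1233 × 1.0920 × 1.1476 = 1.475266.
Compound inflation: 0.9938 × 0.9910 × 1.0049 × 1.0459 = 1.035108.
Deflate: 1.475266 / 1.035108 = 1.425229.
Total real return = 1.425229 − 1 → 42.52%.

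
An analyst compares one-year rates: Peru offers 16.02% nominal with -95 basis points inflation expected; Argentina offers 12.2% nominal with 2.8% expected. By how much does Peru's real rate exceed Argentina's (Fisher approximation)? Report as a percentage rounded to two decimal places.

Peru: 16.02% − (-0.95%) = 16.970%
Argentina: 12.2% − 2.8% = 9.400%
Differential = 7.570% → 7.57%.

7.57%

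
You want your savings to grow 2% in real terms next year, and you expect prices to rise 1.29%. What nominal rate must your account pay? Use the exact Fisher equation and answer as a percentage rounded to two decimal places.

(1 + i) = (1 + r)(1 + π) = 1.02000 × 1.01290 = 1.033158
i = 1.033158 − 1, so the required nominal rate is 3.32%.

3.32%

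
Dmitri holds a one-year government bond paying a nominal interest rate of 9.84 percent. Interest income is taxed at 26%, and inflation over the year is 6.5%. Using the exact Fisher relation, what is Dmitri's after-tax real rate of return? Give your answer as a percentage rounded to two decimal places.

After-tax nominal return = 9.84% × (1 − 0.26) = 7.2816%.
1 + r = 1.072816 / 1.06500 = 1.007339
After-tax real rate = 1.007339 − 1 → 0.73%.

0.73%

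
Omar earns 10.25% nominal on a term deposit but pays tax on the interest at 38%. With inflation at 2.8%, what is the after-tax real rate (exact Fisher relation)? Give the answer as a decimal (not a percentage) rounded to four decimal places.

After-tax nominal return = 10.25% × (1 − 0.38) = 6.3550%.
1 + r = 1.06355 / 1.02800 = 1.034582
After-tax real rate = 1.034582 − 1 → 0.0346.

0.0346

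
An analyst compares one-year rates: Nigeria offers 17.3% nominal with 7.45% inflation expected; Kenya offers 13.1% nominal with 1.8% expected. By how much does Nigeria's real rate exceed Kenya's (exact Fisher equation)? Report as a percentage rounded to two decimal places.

-1.93%

Nigeria: (1 + 0.1730)/(1 + 0.0745) − 1 = 9.1671%
Kenya: (1 + 0.1310)/(1 + 0.0180) − 1 = 11.1002%
Differential = 9.1671% − 11.1002% = -1.9331% → -1.93%.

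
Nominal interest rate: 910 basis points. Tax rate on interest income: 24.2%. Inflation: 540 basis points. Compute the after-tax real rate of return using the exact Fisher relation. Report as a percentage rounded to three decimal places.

1.421%

After-tax nominal return = 9.1% × (1 − 0.242) = 6.8978%.
1 + r = 1.068978 / 1.05400 = 1.014211
After-tax real rate = 1.014211 − 1 → 1.421%.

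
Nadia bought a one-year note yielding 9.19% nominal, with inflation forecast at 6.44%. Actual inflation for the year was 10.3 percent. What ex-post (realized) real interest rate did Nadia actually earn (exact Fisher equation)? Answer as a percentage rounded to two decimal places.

-1.01%

Ex-post: (1 + 0.0919)/(1 + 0.1030) − 1 = -1.0063%
So the realized real rate is -1.01%.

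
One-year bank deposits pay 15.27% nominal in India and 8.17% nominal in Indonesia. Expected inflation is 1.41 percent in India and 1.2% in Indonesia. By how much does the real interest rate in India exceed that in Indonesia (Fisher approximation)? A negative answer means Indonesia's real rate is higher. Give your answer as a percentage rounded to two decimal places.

India: 15.27% − 1.41% = 13.860%
Indonesia: 8.17% − 1.2% = 6.970%
Differential = 6.890% → 6.89%.

6.89%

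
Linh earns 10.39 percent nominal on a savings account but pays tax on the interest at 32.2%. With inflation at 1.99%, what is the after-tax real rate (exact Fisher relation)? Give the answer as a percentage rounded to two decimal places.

After-tax nominal return = 10.39% × (1 − 0.322) = 7.04442%.
1 + r = 1.0704442 / 1.01990 = 1.049558
After-tax real rate = 1.049558 − 1 → 4.96%.

4.96%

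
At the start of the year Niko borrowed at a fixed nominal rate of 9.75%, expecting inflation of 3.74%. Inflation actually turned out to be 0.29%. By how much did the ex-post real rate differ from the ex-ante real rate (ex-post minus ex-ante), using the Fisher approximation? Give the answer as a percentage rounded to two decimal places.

Ex-ante: 9.75% − 3.74% = 6.010%
Ex-post: 9.75% − 0.29% = 9.460%
Difference (ex-post − ex-ante) = 3.4500% → 3.45%.

3.45%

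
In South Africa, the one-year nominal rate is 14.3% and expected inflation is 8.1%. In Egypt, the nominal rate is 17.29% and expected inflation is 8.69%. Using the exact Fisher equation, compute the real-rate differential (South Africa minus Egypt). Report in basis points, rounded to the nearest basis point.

South Africa: (1 + 0.1430)/(1 + 0.0810) − 1 = 5.7354%
Egypt: (1 + 0.1729)/(1 + 0.0869) − 1 = 7.9124%
Differential = 5.7354% − 7.9124% = -2.1770% → -218 basis points.

-218 basis points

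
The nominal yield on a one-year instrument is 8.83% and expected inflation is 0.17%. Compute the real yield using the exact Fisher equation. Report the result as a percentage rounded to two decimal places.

8.65%

By the Fisher equation, 1 + r = (1 + i)/(1 + π).
1 + r = 1.08830 / 1.00170 = 1.086453
r = 1.086453 − 1 = 8.6453%, i.e. 8.65%.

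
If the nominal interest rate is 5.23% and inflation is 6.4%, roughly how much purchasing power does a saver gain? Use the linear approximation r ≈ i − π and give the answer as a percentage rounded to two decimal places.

-1.17%

r ≈ i − π = 5.23% − 6.4% = -1.17%.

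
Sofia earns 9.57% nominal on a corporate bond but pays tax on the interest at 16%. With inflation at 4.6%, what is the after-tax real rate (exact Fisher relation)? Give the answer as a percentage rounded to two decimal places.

After-tax nominal return = 9.57% × (1 − 0.16) = 8.0388%.
1 + r = 1.080388 / 1.04600 = 1.032876
After-tax real rate = 1.032876 − 1 → 3.29%.

3.29%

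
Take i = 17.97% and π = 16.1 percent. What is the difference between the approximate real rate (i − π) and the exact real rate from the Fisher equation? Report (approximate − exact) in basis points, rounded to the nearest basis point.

Approximate: r ≈ 17.970% − 16.100% = 1.8700%
Exact: (1 + 0.1797)/(1 + 0.1610) − 1 = 1.6107%
Error = 1.8700% − 1.6107% = 0.2593% → 26 basis points.

26 basis points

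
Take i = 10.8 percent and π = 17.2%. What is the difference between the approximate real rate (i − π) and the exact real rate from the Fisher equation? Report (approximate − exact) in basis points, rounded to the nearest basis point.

-94 basis points

Approximate: r ≈ 10.800% − 17.200% = -6.4000%
Exact: (1 + 0.1080)/(1 + 0.1720) − 1 = -5.4608%
Error = -6.4000% − (-5.4608%) = -0.9392% → -94 basis points.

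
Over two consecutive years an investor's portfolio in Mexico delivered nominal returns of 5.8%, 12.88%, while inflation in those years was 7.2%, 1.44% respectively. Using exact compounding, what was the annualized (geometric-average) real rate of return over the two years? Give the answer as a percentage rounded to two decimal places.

Compound the nominal returns: 1.0580 × 1.1288 = 1.19427040.
Compound inflation: 1.0720 × 1.0144 = 1.08743680.
Deflate: 1.19427040 / 1.08743680 = 1.09824350.
Annualized real rate = 1.09824350^(1/2) − 1 = 4.7971% → 4.80%.

4.80%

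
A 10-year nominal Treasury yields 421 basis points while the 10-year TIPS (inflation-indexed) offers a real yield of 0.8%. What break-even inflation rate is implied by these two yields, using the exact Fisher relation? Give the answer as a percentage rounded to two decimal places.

(1 + π) = (1 + i)/(1 + r) = 1.04210 / 1.00800 = 1.033829
Break-even inflation = 1.033829 − 1 → 3.38%.

3.38%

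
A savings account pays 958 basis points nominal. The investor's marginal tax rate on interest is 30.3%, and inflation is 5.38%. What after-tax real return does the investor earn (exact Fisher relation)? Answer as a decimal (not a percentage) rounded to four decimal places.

0.0123

After-tax nominal return = 9.58% × (1 − 0.303) = 6.67726%.
1 + r = 1.0667726 / 1.05380 = 1.012310
After-tax real rate = 1.012310 − 1 → 0.0123.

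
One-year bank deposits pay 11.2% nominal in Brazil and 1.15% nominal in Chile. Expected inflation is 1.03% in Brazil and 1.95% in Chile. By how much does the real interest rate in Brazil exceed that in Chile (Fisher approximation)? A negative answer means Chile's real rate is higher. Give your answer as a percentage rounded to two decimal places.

Brazil: 11.2% − 1.03% = 10.170%
Chile: 1.15% − 1.95% = -0.800%
Differential = 10.970% → 10.97%.

10.97%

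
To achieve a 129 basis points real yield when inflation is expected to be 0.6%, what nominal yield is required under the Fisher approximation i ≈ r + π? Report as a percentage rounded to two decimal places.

i ≈ r + π = 1.29% + 0.6% = 1.89%.

1.89%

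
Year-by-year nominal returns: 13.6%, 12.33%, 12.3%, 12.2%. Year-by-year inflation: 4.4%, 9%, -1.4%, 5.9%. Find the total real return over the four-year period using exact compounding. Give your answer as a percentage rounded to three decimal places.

35.315%

Compound the nominal returns: 1.1360 × 1.1233 × 1.1230 × 1.1220 = 1.607854.
Compound inflation: 1.0440 × 1.0900 × 0.9860 × 1.0590 = 1.188228.
Deflate: 1.607854 / 1.188228 = 1.353153.
Total real return = 1.353153 − 1 → 35.315%.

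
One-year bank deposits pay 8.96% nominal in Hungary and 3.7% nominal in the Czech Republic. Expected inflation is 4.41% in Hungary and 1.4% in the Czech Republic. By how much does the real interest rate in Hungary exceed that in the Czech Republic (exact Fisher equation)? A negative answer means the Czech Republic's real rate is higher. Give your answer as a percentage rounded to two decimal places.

2.09%

Hungary: (1 + 0.0896)/(1 + 0.0441) − 1 = 4.3578%
The Czech Republic: (1 + 0.0370)/(1 + 0.0140) − 1 = 2.2682%
Differential = 4.3578% − 2.2682% = 2.0896% → 2.09%.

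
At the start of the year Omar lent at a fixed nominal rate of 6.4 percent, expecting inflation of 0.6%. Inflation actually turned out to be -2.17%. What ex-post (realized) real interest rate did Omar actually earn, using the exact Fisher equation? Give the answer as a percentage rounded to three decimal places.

8.760%

Ex-post: (1 + 0.0640)/(1 − 0.0217) − 1 = 8.7601%
So the realized real rate is 8.760%.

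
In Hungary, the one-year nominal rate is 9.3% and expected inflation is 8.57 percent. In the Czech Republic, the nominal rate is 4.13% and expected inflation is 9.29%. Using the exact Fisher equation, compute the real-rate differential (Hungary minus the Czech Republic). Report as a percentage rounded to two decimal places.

Hungary: (1 + 0.0930)/(1 + 0.0857) − 1 = 0.6724%
The Czech Republic: (1 + 0.0413)/(1 + 0.0929) − 1 = -4.7214%
Differential = 0.6724% − (-4.7214%) = 5.3938% → 5.39%.

5.39%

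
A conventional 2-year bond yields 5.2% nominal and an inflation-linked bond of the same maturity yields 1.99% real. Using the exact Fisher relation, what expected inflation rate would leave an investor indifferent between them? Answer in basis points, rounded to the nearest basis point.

(1 + π) = (1 + i)/(1 + r) = 1.05200 / 1.01990 = 1.031474
Break-even inflation = 1.031474 − 1 → 315 basis points.

315 basis points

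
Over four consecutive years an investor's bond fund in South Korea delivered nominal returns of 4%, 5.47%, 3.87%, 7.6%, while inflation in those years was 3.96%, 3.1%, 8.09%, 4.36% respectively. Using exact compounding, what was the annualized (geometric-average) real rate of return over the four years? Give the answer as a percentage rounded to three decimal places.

0.347%

Compound the nominal returns: 1.0400 × 1.0547 × 1.0387 × 1.0760 = 1.22592722.
Compound inflation: 1.0396 × 1.0310 × 1.0809 × 1.0436 = 1.20905073.
Deflate: 1.22592722 / 1.20905073 = 1.01395846.
Annualized real rate = 1.01395846^(1/4) − 1 = 0.3471% → 0.347%.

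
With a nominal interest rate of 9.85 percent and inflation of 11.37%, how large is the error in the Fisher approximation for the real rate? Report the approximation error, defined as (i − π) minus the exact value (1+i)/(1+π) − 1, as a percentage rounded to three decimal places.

Approximate: r ≈ 9.850% − 11.370% = -1.5200%
Exact: (1 + 0.0985)/(1 + 0.1137) − 1 = -1.3648%
Error = -1.5200% − (-1.3648%) = -0.1552% → -0.155%.

-0.155%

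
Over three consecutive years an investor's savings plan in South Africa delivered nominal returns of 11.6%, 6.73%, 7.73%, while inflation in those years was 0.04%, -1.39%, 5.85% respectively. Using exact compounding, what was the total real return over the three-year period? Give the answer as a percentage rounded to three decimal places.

Nominal growth factor = 1.1160 × 1.0673 × 1.0773 = 1.283179
Price-level growth factor = 1.0004 × 0.9861 × 1.0585 = 1.044204
Real growth factor = 1.283179 / 1.044204 = 1.228858
Total real return = 1.228858 − 1 → 22.886%.

22.886%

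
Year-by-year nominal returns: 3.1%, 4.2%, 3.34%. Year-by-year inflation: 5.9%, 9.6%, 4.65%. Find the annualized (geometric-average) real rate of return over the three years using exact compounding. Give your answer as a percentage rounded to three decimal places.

Compound the nominal returns: 1.0310 × 1.0420 × 1.0334 = 1.11018369.
Compound inflation: 1.0590 × 1.0960 × 1.0465 = 1.21463488.
Deflate: 1.11018369 / 1.21463488 = 0.91400610.
Annualized real rate = 0.91400610^(1/3) − 1 = -2.9528% → -2.953%.

-2.953%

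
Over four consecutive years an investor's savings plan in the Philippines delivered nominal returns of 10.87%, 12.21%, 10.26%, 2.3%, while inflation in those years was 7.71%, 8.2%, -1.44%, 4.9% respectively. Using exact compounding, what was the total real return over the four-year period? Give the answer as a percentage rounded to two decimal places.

16.46%

Nominal growth factor = 1.1087 × 1.1221 × 1.1026 × 1.0230 = 1.403264
Price-level growth factor = 1.0771 × 1.0820 × 0.9856 × 1.0490 = 1.204923
Real growth factor = 1.403264 / 1.204923 = 1.164608
Total real return = 1.164608 − 1 → 16.46%.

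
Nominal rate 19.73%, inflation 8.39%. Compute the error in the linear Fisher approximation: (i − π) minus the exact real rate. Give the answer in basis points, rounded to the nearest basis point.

Approximate: r ≈ 19.730% − 8.390% = 11.3400%
Exact: (1 + 0.1973)/(1 + 0.0839) − 1 = 10.4622%
Error = 11.3400% − 10.4622% = 0.8778% → 88 basis points.

88 basis points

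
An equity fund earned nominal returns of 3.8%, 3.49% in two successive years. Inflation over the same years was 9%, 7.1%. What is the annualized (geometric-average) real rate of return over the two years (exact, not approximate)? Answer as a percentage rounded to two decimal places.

Nominal growth factor = 1.0380 × 1.0349 = 1.07422620
Price-level growth factor = 1.0900 × 1.0710 = 1.16739000
Real growth factor = 1.07422620 / 1.16739000 = 0.92019479
Annualized real rate = 0.92019479^(1/2) − 1 = -4.0732% → -4.07%.

-4.07%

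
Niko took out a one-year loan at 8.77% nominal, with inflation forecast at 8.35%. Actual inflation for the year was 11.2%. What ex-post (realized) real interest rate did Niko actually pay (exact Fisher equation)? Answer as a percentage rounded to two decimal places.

-2.19%

Ex-post: (1 + 0.0877)/(1 + 0.1120) − 1 = -2.1853%
So the realized real rate is -2.19%.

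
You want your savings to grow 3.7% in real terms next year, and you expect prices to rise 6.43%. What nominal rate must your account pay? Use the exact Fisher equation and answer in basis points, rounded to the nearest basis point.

1037 basis points

(1 + i) = (1 + r)(1 + π) = 1.03700 × 1.06430 = 1.1036791
i = 1.1036791 − 1, so the required nominal rate is 1037 basis points.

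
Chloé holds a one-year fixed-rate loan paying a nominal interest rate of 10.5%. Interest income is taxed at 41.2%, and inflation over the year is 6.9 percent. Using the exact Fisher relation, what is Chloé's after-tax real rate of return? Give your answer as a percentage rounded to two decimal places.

After-tax nominal return = 10.5% × (1 − 0.412) = 6.1740%.
1 + r = 1.06174 / 1.06900 = 0.993209
After-tax real rate = 0.993209 − 1 → -0.68%.

-0.68%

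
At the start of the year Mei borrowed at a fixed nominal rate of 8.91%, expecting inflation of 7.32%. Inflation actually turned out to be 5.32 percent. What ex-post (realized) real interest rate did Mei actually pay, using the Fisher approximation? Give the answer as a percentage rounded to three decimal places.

Ex-post: 8.91% − 5.32% = 3.590%
So the realized real rate is 3.590%.

3.590%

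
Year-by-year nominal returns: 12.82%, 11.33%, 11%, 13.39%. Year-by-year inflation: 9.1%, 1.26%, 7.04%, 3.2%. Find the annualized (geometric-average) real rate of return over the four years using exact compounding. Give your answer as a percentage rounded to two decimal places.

6.68%

Nominal growth factor = 1.1282 × 1.1133 × 1.1100 × 1.1339 = 1.58086957
Price-level growth factor = 1.0910 × 1.0126 × 1.0704 × 1.0320 = 1.22036142
Real growth factor = 1.58086957 / 1.22036142 = 1.29541096
Annualized real rate = 1.29541096^(1/4) − 1 = 6.6846% → 6.68%.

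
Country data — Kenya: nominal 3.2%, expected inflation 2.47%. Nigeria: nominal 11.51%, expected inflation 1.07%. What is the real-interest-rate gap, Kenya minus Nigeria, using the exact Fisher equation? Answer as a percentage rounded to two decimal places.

Kenya: (1 + 0.0320)/(1 + 0.0247) − 1 = 0.7124%
Nigeria: (1 + 0.1151)/(1 + 0.0107) − 1 = 10.3295%
Differential = 0.7124% − 10.3295% = -9.6171% → -9.62%.

-9.62%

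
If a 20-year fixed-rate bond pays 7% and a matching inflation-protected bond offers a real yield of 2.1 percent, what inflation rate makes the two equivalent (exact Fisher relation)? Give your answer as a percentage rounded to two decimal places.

(1 + π) = (1 + i)/(1 + r) = 1.07000 / 1.02100 = 1.047992
Break-even inflation = 1.047992 − 1 → 4.80%.

4.80%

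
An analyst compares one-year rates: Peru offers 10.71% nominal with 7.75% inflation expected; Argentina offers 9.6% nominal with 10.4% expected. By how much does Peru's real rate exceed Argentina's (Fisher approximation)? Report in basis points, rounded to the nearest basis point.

376 basis points

Peru: 10.71% − 7.75% = 2.960%
Argentina: 9.6% − 10.4% = -0.800%
Differential = 3.760% → 376 basis points.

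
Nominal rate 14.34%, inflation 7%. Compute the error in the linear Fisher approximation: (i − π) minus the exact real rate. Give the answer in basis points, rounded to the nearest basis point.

48 basis points

Approximate: r ≈ 14.340% − 7.000% = 7.3400%
Exact: (1 + 0.1434)/(1 + 0.0700) − 1 = 6.8598%
Error = 7.3400% − 6.8598% = 0.4802% → 48 basis points.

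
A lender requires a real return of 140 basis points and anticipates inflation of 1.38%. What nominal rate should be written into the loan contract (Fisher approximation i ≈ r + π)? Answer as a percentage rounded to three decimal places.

2.780%

i ≈ r + π = 1.4% + 1.38% = 2.780%.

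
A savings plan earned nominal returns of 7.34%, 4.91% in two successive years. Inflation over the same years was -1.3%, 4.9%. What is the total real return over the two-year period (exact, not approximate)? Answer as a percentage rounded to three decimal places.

8.764%

Nominal growth factor = 1.0734 × 1.0491 = 1.126104
Price-level growth factor = 0.9870 × 1.0490 = 1.035363
Real growth factor = 1.126104 / 1.035363 = 1.087642
Total real return = 1.087642 − 1 → 8.764%.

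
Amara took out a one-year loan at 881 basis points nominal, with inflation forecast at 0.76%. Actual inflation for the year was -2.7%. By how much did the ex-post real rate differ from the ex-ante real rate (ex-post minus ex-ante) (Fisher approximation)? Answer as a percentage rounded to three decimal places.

3.460%

Ex-ante: 8.81% − 0.76% = 8.050%
Ex-post: 8.81% − (-2.7%) = 11.510%
Difference (ex-post − ex-ante) = 3.4600% → 3.460%.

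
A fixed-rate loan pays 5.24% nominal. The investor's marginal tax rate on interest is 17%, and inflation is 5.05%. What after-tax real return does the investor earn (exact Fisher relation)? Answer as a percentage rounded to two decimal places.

After-tax nominal return = 5.24% × (1 − 0.17) = 4.3492%.
1 + r = 1.043492 / 1.05050 = 0.993329
After-tax real rate = 0.993329 − 1 → -0.67%.

-0.67%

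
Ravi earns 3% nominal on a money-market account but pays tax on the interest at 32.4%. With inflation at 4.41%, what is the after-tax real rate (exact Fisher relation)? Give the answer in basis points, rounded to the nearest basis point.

-228 basis points

After-tax nominal return = 3% × (1 − 0.324) = 2.0280%.
1 + r = 1.02028 / 1.04410 = 0.977186
After-tax real rate = 0.977186 − 1 → -228 basis points.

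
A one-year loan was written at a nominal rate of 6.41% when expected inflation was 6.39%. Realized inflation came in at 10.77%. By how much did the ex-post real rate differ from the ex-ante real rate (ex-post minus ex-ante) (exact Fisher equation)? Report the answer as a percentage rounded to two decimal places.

Ex-ante: (1 + 0.0641)/(1 + 0.0639) − 1 = 0.0188%
Ex-post: (1 + 0.0641)/(1 + 0.1077) − 1 = -3.9361%
Difference (ex-post − ex-ante) = -3.9549% → -3.95%.

-3.95%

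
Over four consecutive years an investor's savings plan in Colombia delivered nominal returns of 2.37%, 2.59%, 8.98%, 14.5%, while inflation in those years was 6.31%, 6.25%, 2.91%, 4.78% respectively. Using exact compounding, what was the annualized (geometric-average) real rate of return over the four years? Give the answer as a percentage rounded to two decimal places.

1.85%

Nominal growth factor = 1.0237 × 1.0259 × 1.0898 × 1.1450 = 1.31047887
Price-level growth factor = 1.0631 × 1.0625 × 1.0291 × 1.0478 = 1.21797684
Real growth factor = 1.31047887 / 1.21797684 = 1.07594729
Annualized real rate = 1.07594729^(1/4) − 1 = 1.8469% → 1.85%.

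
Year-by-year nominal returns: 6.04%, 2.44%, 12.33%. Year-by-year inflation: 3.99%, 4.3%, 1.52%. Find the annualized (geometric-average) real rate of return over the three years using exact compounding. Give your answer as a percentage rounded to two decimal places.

3.48%

Compound the nominal returns: 1.0604 × 1.0244 × 1.1233 = 1.22021131.
Compound inflation: 1.0399 × 1.0430 × 1.0152 = 1.10110186.
Deflate: 1.22021131 / 1.10110186 = 1.10817297.
Annualized real rate = 1.10817297^(1/3) − 1 = 3.4830% → 3.48%.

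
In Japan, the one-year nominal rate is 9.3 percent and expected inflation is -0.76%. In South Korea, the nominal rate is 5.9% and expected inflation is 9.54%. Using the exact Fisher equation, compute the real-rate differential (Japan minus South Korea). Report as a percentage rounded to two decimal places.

Japan: (1 + 0.0930)/(1 − 0.0076) − 1 = 10.1370%
South Korea: (1 + 0.0590)/(1 + 0.0954) − 1 = -3.3230%
Differential = 10.1370% − (-3.3230%) = 13.4600% → 13.46%.

13.46%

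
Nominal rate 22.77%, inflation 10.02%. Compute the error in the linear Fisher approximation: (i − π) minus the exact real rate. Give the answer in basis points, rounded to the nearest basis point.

Approximate: r ≈ 22.770% − 10.020% = 12.7500%
Exact: (1 + 0.2277)/(1 + 0.1002) − 1 = 11.5888%
Error = 12.7500% − 11.5888% = 1.1612% → 116 basis points.

116 basis points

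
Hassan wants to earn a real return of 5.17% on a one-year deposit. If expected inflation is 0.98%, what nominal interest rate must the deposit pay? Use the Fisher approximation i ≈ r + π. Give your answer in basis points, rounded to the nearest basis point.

615 basis points

i ≈ r + π = 5.17% + 0.98% = 615 basis points.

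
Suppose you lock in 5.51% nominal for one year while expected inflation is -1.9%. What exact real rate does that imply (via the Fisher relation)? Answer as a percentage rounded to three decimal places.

7.554%

By the Fisher relation, 1 + r = (1 + i)/(1 + π).
1 + r = 1.05510 / 0.98100 = 1.0755352
r = 1.0755352 − 1 = 7.55352%, i.e. 7.554%.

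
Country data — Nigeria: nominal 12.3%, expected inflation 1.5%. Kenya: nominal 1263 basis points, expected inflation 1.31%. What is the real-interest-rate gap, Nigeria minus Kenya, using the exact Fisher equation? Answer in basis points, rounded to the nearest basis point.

-53 basis points

Nigeria: (1 + 0.1230)/(1 + 0.0150) − 1 = 10.6404%
Kenya: (1 + 0.1263)/(1 + 0.0131) − 1 = 11.1736%
Differential = 10.6404% − 11.1736% = -0.5332% → -53 basis points.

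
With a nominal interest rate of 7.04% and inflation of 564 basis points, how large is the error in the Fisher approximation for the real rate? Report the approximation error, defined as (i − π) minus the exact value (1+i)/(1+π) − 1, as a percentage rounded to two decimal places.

0.07%

Approximate: r ≈ 7.040% − 5.640% = 1.4000%
Exact: (1 + 0.0704)/(1 + 0.0564) − 1 = 1.3253%
Error = 1.4000% − 1.3253% = 0.0747% → 0.07%.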